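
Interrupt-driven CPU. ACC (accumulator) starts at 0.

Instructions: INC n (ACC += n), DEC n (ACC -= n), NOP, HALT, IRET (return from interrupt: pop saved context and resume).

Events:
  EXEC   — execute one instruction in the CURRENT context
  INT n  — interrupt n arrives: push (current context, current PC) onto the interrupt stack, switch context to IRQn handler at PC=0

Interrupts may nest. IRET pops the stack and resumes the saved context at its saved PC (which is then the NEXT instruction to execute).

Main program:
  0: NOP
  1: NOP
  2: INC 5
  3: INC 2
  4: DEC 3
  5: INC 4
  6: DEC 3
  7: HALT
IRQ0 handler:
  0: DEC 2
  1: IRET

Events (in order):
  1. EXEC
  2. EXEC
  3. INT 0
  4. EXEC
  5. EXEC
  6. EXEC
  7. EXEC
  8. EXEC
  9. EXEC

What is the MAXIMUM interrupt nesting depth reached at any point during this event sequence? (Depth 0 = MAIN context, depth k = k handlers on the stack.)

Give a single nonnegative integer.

Event 1 (EXEC): [MAIN] PC=0: NOP [depth=0]
Event 2 (EXEC): [MAIN] PC=1: NOP [depth=0]
Event 3 (INT 0): INT 0 arrives: push (MAIN, PC=2), enter IRQ0 at PC=0 (depth now 1) [depth=1]
Event 4 (EXEC): [IRQ0] PC=0: DEC 2 -> ACC=-2 [depth=1]
Event 5 (EXEC): [IRQ0] PC=1: IRET -> resume MAIN at PC=2 (depth now 0) [depth=0]
Event 6 (EXEC): [MAIN] PC=2: INC 5 -> ACC=3 [depth=0]
Event 7 (EXEC): [MAIN] PC=3: INC 2 -> ACC=5 [depth=0]
Event 8 (EXEC): [MAIN] PC=4: DEC 3 -> ACC=2 [depth=0]
Event 9 (EXEC): [MAIN] PC=5: INC 4 -> ACC=6 [depth=0]
Max depth observed: 1

Answer: 1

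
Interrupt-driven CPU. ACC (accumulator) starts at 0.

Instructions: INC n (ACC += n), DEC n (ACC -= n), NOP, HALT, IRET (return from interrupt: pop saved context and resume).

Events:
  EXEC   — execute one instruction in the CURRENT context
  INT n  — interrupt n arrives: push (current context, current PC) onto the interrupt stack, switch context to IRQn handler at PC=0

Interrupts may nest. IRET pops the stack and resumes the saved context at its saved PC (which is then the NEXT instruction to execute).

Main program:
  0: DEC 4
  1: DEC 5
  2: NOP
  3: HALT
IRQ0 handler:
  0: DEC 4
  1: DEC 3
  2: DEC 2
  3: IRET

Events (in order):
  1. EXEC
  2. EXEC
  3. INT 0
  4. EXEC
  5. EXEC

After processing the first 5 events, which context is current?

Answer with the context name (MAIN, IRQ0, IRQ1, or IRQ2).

Event 1 (EXEC): [MAIN] PC=0: DEC 4 -> ACC=-4
Event 2 (EXEC): [MAIN] PC=1: DEC 5 -> ACC=-9
Event 3 (INT 0): INT 0 arrives: push (MAIN, PC=2), enter IRQ0 at PC=0 (depth now 1)
Event 4 (EXEC): [IRQ0] PC=0: DEC 4 -> ACC=-13
Event 5 (EXEC): [IRQ0] PC=1: DEC 3 -> ACC=-16

Answer: IRQ0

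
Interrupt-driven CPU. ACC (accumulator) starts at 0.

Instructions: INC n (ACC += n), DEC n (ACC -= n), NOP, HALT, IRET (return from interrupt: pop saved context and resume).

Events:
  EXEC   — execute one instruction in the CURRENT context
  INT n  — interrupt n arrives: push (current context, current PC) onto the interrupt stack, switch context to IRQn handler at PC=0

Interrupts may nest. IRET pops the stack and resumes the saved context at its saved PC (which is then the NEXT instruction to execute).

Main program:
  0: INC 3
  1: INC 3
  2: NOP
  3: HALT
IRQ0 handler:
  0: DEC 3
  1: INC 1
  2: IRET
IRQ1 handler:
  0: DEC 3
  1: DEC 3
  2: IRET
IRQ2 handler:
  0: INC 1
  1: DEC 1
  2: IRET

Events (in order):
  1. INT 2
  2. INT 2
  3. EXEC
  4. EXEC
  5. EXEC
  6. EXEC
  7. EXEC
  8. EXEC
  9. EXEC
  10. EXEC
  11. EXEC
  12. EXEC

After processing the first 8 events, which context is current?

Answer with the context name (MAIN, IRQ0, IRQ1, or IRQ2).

Event 1 (INT 2): INT 2 arrives: push (MAIN, PC=0), enter IRQ2 at PC=0 (depth now 1)
Event 2 (INT 2): INT 2 arrives: push (IRQ2, PC=0), enter IRQ2 at PC=0 (depth now 2)
Event 3 (EXEC): [IRQ2] PC=0: INC 1 -> ACC=1
Event 4 (EXEC): [IRQ2] PC=1: DEC 1 -> ACC=0
Event 5 (EXEC): [IRQ2] PC=2: IRET -> resume IRQ2 at PC=0 (depth now 1)
Event 6 (EXEC): [IRQ2] PC=0: INC 1 -> ACC=1
Event 7 (EXEC): [IRQ2] PC=1: DEC 1 -> ACC=0
Event 8 (EXEC): [IRQ2] PC=2: IRET -> resume MAIN at PC=0 (depth now 0)

Answer: MAIN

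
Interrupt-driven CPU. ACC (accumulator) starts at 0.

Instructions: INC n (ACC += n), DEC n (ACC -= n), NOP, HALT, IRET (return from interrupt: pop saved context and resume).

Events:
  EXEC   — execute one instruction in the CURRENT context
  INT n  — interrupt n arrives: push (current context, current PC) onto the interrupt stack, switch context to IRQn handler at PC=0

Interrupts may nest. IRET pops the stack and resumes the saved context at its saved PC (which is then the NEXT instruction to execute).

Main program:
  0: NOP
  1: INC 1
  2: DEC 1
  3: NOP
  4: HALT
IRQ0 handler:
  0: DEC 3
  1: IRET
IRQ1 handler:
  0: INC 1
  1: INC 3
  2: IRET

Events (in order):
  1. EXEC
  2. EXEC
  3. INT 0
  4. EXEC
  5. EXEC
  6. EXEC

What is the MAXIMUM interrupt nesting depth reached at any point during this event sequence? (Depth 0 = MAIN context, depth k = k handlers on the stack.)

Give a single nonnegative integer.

Answer: 1

Derivation:
Event 1 (EXEC): [MAIN] PC=0: NOP [depth=0]
Event 2 (EXEC): [MAIN] PC=1: INC 1 -> ACC=1 [depth=0]
Event 3 (INT 0): INT 0 arrives: push (MAIN, PC=2), enter IRQ0 at PC=0 (depth now 1) [depth=1]
Event 4 (EXEC): [IRQ0] PC=0: DEC 3 -> ACC=-2 [depth=1]
Event 5 (EXEC): [IRQ0] PC=1: IRET -> resume MAIN at PC=2 (depth now 0) [depth=0]
Event 6 (EXEC): [MAIN] PC=2: DEC 1 -> ACC=-3 [depth=0]
Max depth observed: 1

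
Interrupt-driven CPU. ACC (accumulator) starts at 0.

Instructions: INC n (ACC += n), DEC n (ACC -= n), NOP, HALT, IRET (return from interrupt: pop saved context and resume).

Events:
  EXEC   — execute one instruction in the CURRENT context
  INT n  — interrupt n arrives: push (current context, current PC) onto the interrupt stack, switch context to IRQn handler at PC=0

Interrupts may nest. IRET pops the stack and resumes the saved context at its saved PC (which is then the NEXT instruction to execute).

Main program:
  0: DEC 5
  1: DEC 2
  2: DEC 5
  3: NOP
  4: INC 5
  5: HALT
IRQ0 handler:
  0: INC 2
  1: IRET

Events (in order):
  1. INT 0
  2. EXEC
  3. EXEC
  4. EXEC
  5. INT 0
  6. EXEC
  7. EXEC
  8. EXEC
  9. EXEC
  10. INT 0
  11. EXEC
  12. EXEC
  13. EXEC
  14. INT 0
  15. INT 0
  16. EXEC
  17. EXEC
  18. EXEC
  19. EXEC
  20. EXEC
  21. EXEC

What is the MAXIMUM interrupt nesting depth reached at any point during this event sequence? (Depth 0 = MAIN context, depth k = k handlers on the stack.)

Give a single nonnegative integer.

Event 1 (INT 0): INT 0 arrives: push (MAIN, PC=0), enter IRQ0 at PC=0 (depth now 1) [depth=1]
Event 2 (EXEC): [IRQ0] PC=0: INC 2 -> ACC=2 [depth=1]
Event 3 (EXEC): [IRQ0] PC=1: IRET -> resume MAIN at PC=0 (depth now 0) [depth=0]
Event 4 (EXEC): [MAIN] PC=0: DEC 5 -> ACC=-3 [depth=0]
Event 5 (INT 0): INT 0 arrives: push (MAIN, PC=1), enter IRQ0 at PC=0 (depth now 1) [depth=1]
Event 6 (EXEC): [IRQ0] PC=0: INC 2 -> ACC=-1 [depth=1]
Event 7 (EXEC): [IRQ0] PC=1: IRET -> resume MAIN at PC=1 (depth now 0) [depth=0]
Event 8 (EXEC): [MAIN] PC=1: DEC 2 -> ACC=-3 [depth=0]
Event 9 (EXEC): [MAIN] PC=2: DEC 5 -> ACC=-8 [depth=0]
Event 10 (INT 0): INT 0 arrives: push (MAIN, PC=3), enter IRQ0 at PC=0 (depth now 1) [depth=1]
Event 11 (EXEC): [IRQ0] PC=0: INC 2 -> ACC=-6 [depth=1]
Event 12 (EXEC): [IRQ0] PC=1: IRET -> resume MAIN at PC=3 (depth now 0) [depth=0]
Event 13 (EXEC): [MAIN] PC=3: NOP [depth=0]
Event 14 (INT 0): INT 0 arrives: push (MAIN, PC=4), enter IRQ0 at PC=0 (depth now 1) [depth=1]
Event 15 (INT 0): INT 0 arrives: push (IRQ0, PC=0), enter IRQ0 at PC=0 (depth now 2) [depth=2]
Event 16 (EXEC): [IRQ0] PC=0: INC 2 -> ACC=-4 [depth=2]
Event 17 (EXEC): [IRQ0] PC=1: IRET -> resume IRQ0 at PC=0 (depth now 1) [depth=1]
Event 18 (EXEC): [IRQ0] PC=0: INC 2 -> ACC=-2 [depth=1]
Event 19 (EXEC): [IRQ0] PC=1: IRET -> resume MAIN at PC=4 (depth now 0) [depth=0]
Event 20 (EXEC): [MAIN] PC=4: INC 5 -> ACC=3 [depth=0]
Event 21 (EXEC): [MAIN] PC=5: HALT [depth=0]
Max depth observed: 2

Answer: 2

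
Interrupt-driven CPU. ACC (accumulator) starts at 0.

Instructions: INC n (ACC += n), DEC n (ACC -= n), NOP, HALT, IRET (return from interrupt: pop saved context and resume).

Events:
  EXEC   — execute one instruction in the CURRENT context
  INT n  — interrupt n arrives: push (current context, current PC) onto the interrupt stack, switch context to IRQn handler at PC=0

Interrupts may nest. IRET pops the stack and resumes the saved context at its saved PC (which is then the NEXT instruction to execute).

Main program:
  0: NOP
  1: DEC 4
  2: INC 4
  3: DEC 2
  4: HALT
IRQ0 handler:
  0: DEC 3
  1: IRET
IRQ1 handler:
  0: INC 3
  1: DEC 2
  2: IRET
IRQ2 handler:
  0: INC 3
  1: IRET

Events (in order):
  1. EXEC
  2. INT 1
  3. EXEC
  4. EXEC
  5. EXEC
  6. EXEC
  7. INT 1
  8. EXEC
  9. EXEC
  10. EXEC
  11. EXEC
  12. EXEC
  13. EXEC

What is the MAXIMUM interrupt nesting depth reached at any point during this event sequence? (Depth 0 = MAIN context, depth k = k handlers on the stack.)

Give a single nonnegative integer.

Event 1 (EXEC): [MAIN] PC=0: NOP [depth=0]
Event 2 (INT 1): INT 1 arrives: push (MAIN, PC=1), enter IRQ1 at PC=0 (depth now 1) [depth=1]
Event 3 (EXEC): [IRQ1] PC=0: INC 3 -> ACC=3 [depth=1]
Event 4 (EXEC): [IRQ1] PC=1: DEC 2 -> ACC=1 [depth=1]
Event 5 (EXEC): [IRQ1] PC=2: IRET -> resume MAIN at PC=1 (depth now 0) [depth=0]
Event 6 (EXEC): [MAIN] PC=1: DEC 4 -> ACC=-3 [depth=0]
Event 7 (INT 1): INT 1 arrives: push (MAIN, PC=2), enter IRQ1 at PC=0 (depth now 1) [depth=1]
Event 8 (EXEC): [IRQ1] PC=0: INC 3 -> ACC=0 [depth=1]
Event 9 (EXEC): [IRQ1] PC=1: DEC 2 -> ACC=-2 [depth=1]
Event 10 (EXEC): [IRQ1] PC=2: IRET -> resume MAIN at PC=2 (depth now 0) [depth=0]
Event 11 (EXEC): [MAIN] PC=2: INC 4 -> ACC=2 [depth=0]
Event 12 (EXEC): [MAIN] PC=3: DEC 2 -> ACC=0 [depth=0]
Event 13 (EXEC): [MAIN] PC=4: HALT [depth=0]
Max depth observed: 1

Answer: 1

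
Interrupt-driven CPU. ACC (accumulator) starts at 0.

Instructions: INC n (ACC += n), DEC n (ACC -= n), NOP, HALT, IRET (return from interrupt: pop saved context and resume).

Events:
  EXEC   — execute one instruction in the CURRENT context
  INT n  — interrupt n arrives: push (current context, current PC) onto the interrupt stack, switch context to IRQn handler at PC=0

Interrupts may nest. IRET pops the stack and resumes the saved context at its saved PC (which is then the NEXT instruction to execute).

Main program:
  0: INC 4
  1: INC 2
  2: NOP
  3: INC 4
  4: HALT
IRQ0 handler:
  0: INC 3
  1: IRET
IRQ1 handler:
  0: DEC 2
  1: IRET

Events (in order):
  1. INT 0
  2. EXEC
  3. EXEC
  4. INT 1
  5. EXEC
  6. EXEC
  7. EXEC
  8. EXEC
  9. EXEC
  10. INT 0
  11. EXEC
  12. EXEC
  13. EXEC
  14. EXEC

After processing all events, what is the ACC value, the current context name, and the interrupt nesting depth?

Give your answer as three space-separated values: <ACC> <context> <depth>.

Answer: 14 MAIN 0

Derivation:
Event 1 (INT 0): INT 0 arrives: push (MAIN, PC=0), enter IRQ0 at PC=0 (depth now 1)
Event 2 (EXEC): [IRQ0] PC=0: INC 3 -> ACC=3
Event 3 (EXEC): [IRQ0] PC=1: IRET -> resume MAIN at PC=0 (depth now 0)
Event 4 (INT 1): INT 1 arrives: push (MAIN, PC=0), enter IRQ1 at PC=0 (depth now 1)
Event 5 (EXEC): [IRQ1] PC=0: DEC 2 -> ACC=1
Event 6 (EXEC): [IRQ1] PC=1: IRET -> resume MAIN at PC=0 (depth now 0)
Event 7 (EXEC): [MAIN] PC=0: INC 4 -> ACC=5
Event 8 (EXEC): [MAIN] PC=1: INC 2 -> ACC=7
Event 9 (EXEC): [MAIN] PC=2: NOP
Event 10 (INT 0): INT 0 arrives: push (MAIN, PC=3), enter IRQ0 at PC=0 (depth now 1)
Event 11 (EXEC): [IRQ0] PC=0: INC 3 -> ACC=10
Event 12 (EXEC): [IRQ0] PC=1: IRET -> resume MAIN at PC=3 (depth now 0)
Event 13 (EXEC): [MAIN] PC=3: INC 4 -> ACC=14
Event 14 (EXEC): [MAIN] PC=4: HALT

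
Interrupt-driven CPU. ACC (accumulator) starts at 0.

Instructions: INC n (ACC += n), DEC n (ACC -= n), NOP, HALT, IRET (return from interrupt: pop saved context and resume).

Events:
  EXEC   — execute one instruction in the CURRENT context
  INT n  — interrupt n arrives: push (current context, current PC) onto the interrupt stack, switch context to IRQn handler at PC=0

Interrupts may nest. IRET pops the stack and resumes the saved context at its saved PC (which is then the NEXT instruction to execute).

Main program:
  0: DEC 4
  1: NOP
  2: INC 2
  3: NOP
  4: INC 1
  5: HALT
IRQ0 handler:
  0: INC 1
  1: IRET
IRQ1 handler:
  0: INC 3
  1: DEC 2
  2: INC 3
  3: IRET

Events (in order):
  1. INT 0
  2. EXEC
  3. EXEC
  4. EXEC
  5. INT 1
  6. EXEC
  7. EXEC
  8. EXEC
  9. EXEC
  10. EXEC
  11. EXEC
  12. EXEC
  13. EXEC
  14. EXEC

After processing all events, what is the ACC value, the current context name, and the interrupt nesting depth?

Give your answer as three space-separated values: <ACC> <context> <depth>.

Event 1 (INT 0): INT 0 arrives: push (MAIN, PC=0), enter IRQ0 at PC=0 (depth now 1)
Event 2 (EXEC): [IRQ0] PC=0: INC 1 -> ACC=1
Event 3 (EXEC): [IRQ0] PC=1: IRET -> resume MAIN at PC=0 (depth now 0)
Event 4 (EXEC): [MAIN] PC=0: DEC 4 -> ACC=-3
Event 5 (INT 1): INT 1 arrives: push (MAIN, PC=1), enter IRQ1 at PC=0 (depth now 1)
Event 6 (EXEC): [IRQ1] PC=0: INC 3 -> ACC=0
Event 7 (EXEC): [IRQ1] PC=1: DEC 2 -> ACC=-2
Event 8 (EXEC): [IRQ1] PC=2: INC 3 -> ACC=1
Event 9 (EXEC): [IRQ1] PC=3: IRET -> resume MAIN at PC=1 (depth now 0)
Event 10 (EXEC): [MAIN] PC=1: NOP
Event 11 (EXEC): [MAIN] PC=2: INC 2 -> ACC=3
Event 12 (EXEC): [MAIN] PC=3: NOP
Event 13 (EXEC): [MAIN] PC=4: INC 1 -> ACC=4
Event 14 (EXEC): [MAIN] PC=5: HALT

Answer: 4 MAIN 0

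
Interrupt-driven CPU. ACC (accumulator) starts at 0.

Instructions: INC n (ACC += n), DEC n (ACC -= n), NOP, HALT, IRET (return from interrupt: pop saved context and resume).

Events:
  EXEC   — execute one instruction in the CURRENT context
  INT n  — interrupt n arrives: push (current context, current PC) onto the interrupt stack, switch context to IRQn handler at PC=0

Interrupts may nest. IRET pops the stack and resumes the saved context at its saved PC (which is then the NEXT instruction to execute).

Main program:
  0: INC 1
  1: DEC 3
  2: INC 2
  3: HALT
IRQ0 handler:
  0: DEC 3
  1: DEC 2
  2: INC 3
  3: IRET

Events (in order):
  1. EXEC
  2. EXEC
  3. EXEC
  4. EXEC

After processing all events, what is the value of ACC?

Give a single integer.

Answer: 0

Derivation:
Event 1 (EXEC): [MAIN] PC=0: INC 1 -> ACC=1
Event 2 (EXEC): [MAIN] PC=1: DEC 3 -> ACC=-2
Event 3 (EXEC): [MAIN] PC=2: INC 2 -> ACC=0
Event 4 (EXEC): [MAIN] PC=3: HALT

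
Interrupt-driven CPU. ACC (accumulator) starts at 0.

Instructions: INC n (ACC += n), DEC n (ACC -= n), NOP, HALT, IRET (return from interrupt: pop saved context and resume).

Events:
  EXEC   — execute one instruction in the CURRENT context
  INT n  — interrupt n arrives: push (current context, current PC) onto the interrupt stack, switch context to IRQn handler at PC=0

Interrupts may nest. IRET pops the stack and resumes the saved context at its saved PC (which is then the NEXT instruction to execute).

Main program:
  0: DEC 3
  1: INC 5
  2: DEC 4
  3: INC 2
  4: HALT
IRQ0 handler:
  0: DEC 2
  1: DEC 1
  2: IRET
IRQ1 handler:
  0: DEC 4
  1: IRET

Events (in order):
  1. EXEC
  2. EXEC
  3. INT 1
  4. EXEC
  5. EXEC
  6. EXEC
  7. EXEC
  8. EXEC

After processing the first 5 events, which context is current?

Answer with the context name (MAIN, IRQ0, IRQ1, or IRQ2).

Answer: MAIN

Derivation:
Event 1 (EXEC): [MAIN] PC=0: DEC 3 -> ACC=-3
Event 2 (EXEC): [MAIN] PC=1: INC 5 -> ACC=2
Event 3 (INT 1): INT 1 arrives: push (MAIN, PC=2), enter IRQ1 at PC=0 (depth now 1)
Event 4 (EXEC): [IRQ1] PC=0: DEC 4 -> ACC=-2
Event 5 (EXEC): [IRQ1] PC=1: IRET -> resume MAIN at PC=2 (depth now 0)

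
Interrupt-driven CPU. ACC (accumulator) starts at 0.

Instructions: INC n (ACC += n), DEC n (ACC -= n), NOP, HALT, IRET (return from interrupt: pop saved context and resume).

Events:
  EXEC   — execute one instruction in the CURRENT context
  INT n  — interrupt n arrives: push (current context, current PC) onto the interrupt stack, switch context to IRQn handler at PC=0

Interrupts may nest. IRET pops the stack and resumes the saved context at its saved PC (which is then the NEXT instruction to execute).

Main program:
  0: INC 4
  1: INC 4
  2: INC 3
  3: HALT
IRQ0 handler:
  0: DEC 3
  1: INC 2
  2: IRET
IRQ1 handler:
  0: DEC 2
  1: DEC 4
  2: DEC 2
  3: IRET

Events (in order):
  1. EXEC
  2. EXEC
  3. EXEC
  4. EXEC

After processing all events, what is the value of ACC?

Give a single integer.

Event 1 (EXEC): [MAIN] PC=0: INC 4 -> ACC=4
Event 2 (EXEC): [MAIN] PC=1: INC 4 -> ACC=8
Event 3 (EXEC): [MAIN] PC=2: INC 3 -> ACC=11
Event 4 (EXEC): [MAIN] PC=3: HALT

Answer: 11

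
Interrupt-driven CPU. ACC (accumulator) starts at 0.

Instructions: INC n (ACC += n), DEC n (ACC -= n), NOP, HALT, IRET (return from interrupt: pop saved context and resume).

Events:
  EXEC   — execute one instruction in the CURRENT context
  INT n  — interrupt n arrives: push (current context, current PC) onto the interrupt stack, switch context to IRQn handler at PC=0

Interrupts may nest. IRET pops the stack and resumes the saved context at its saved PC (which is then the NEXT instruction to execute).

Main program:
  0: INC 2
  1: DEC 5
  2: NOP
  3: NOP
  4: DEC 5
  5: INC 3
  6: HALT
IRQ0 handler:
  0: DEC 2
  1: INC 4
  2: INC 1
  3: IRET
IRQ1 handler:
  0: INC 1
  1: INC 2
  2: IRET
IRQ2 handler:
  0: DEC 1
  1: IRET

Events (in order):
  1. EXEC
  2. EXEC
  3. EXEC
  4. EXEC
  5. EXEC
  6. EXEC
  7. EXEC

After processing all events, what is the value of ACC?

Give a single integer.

Event 1 (EXEC): [MAIN] PC=0: INC 2 -> ACC=2
Event 2 (EXEC): [MAIN] PC=1: DEC 5 -> ACC=-3
Event 3 (EXEC): [MAIN] PC=2: NOP
Event 4 (EXEC): [MAIN] PC=3: NOP
Event 5 (EXEC): [MAIN] PC=4: DEC 5 -> ACC=-8
Event 6 (EXEC): [MAIN] PC=5: INC 3 -> ACC=-5
Event 7 (EXEC): [MAIN] PC=6: HALT

Answer: -5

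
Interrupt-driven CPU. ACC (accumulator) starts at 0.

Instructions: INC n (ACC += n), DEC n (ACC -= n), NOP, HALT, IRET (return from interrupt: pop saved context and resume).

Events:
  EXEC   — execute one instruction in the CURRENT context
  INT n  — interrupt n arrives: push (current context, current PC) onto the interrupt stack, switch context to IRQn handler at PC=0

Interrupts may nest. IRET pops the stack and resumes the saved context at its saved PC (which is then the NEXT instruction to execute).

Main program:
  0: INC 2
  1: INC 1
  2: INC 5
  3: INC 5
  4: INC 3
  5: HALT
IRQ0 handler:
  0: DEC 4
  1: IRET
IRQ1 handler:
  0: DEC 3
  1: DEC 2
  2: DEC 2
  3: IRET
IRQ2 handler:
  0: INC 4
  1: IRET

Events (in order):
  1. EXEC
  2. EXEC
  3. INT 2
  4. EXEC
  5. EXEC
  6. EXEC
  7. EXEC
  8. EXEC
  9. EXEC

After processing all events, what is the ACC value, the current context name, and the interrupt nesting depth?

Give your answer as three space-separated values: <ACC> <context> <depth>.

Event 1 (EXEC): [MAIN] PC=0: INC 2 -> ACC=2
Event 2 (EXEC): [MAIN] PC=1: INC 1 -> ACC=3
Event 3 (INT 2): INT 2 arrives: push (MAIN, PC=2), enter IRQ2 at PC=0 (depth now 1)
Event 4 (EXEC): [IRQ2] PC=0: INC 4 -> ACC=7
Event 5 (EXEC): [IRQ2] PC=1: IRET -> resume MAIN at PC=2 (depth now 0)
Event 6 (EXEC): [MAIN] PC=2: INC 5 -> ACC=12
Event 7 (EXEC): [MAIN] PC=3: INC 5 -> ACC=17
Event 8 (EXEC): [MAIN] PC=4: INC 3 -> ACC=20
Event 9 (EXEC): [MAIN] PC=5: HALT

Answer: 20 MAIN 0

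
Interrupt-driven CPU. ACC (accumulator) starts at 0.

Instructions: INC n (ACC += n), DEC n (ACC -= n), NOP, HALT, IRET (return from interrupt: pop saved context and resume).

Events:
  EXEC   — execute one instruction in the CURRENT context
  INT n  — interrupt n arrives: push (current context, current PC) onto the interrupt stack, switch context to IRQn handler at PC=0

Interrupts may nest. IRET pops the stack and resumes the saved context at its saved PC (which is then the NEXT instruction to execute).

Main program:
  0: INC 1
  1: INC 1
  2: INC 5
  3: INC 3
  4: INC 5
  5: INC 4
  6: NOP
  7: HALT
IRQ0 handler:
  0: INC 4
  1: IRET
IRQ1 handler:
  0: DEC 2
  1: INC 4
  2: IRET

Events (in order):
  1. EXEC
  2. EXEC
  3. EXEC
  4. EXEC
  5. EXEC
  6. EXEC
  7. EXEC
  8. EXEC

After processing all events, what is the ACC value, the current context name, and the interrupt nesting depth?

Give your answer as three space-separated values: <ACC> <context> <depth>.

Event 1 (EXEC): [MAIN] PC=0: INC 1 -> ACC=1
Event 2 (EXEC): [MAIN] PC=1: INC 1 -> ACC=2
Event 3 (EXEC): [MAIN] PC=2: INC 5 -> ACC=7
Event 4 (EXEC): [MAIN] PC=3: INC 3 -> ACC=10
Event 5 (EXEC): [MAIN] PC=4: INC 5 -> ACC=15
Event 6 (EXEC): [MAIN] PC=5: INC 4 -> ACC=19
Event 7 (EXEC): [MAIN] PC=6: NOP
Event 8 (EXEC): [MAIN] PC=7: HALT

Answer: 19 MAIN 0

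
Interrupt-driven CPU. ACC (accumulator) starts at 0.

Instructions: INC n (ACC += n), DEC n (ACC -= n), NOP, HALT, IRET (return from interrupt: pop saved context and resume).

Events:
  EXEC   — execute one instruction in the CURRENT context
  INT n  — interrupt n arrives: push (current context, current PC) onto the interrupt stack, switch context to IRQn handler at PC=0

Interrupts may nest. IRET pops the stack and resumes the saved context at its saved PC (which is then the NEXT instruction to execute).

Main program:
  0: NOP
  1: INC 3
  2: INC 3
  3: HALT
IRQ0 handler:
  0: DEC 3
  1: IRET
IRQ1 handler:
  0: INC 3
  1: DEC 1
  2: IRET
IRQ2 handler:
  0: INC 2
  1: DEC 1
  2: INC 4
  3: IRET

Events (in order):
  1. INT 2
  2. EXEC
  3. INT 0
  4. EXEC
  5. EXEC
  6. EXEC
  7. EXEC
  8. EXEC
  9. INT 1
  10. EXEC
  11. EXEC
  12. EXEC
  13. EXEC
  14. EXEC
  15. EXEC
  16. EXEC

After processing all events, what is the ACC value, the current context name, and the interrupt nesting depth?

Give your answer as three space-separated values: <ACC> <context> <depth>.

Answer: 10 MAIN 0

Derivation:
Event 1 (INT 2): INT 2 arrives: push (MAIN, PC=0), enter IRQ2 at PC=0 (depth now 1)
Event 2 (EXEC): [IRQ2] PC=0: INC 2 -> ACC=2
Event 3 (INT 0): INT 0 arrives: push (IRQ2, PC=1), enter IRQ0 at PC=0 (depth now 2)
Event 4 (EXEC): [IRQ0] PC=0: DEC 3 -> ACC=-1
Event 5 (EXEC): [IRQ0] PC=1: IRET -> resume IRQ2 at PC=1 (depth now 1)
Event 6 (EXEC): [IRQ2] PC=1: DEC 1 -> ACC=-2
Event 7 (EXEC): [IRQ2] PC=2: INC 4 -> ACC=2
Event 8 (EXEC): [IRQ2] PC=3: IRET -> resume MAIN at PC=0 (depth now 0)
Event 9 (INT 1): INT 1 arrives: push (MAIN, PC=0), enter IRQ1 at PC=0 (depth now 1)
Event 10 (EXEC): [IRQ1] PC=0: INC 3 -> ACC=5
Event 11 (EXEC): [IRQ1] PC=1: DEC 1 -> ACC=4
Event 12 (EXEC): [IRQ1] PC=2: IRET -> resume MAIN at PC=0 (depth now 0)
Event 13 (EXEC): [MAIN] PC=0: NOP
Event 14 (EXEC): [MAIN] PC=1: INC 3 -> ACC=7
Event 15 (EXEC): [MAIN] PC=2: INC 3 -> ACC=10
Event 16 (EXEC): [MAIN] PC=3: HALT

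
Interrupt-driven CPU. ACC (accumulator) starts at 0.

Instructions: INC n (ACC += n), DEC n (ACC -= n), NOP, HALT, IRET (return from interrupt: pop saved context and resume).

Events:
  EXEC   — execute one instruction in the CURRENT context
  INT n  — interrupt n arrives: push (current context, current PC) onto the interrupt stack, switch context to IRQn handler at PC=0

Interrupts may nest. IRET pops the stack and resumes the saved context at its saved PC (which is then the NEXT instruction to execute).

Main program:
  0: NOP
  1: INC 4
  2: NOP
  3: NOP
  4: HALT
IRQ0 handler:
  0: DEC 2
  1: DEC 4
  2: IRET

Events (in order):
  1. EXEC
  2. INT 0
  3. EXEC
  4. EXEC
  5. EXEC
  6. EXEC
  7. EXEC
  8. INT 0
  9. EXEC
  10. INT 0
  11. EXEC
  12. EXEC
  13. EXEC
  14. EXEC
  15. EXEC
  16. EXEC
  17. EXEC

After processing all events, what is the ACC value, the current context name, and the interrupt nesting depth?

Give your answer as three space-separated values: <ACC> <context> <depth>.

Answer: -14 MAIN 0

Derivation:
Event 1 (EXEC): [MAIN] PC=0: NOP
Event 2 (INT 0): INT 0 arrives: push (MAIN, PC=1), enter IRQ0 at PC=0 (depth now 1)
Event 3 (EXEC): [IRQ0] PC=0: DEC 2 -> ACC=-2
Event 4 (EXEC): [IRQ0] PC=1: DEC 4 -> ACC=-6
Event 5 (EXEC): [IRQ0] PC=2: IRET -> resume MAIN at PC=1 (depth now 0)
Event 6 (EXEC): [MAIN] PC=1: INC 4 -> ACC=-2
Event 7 (EXEC): [MAIN] PC=2: NOP
Event 8 (INT 0): INT 0 arrives: push (MAIN, PC=3), enter IRQ0 at PC=0 (depth now 1)
Event 9 (EXEC): [IRQ0] PC=0: DEC 2 -> ACC=-4
Event 10 (INT 0): INT 0 arrives: push (IRQ0, PC=1), enter IRQ0 at PC=0 (depth now 2)
Event 11 (EXEC): [IRQ0] PC=0: DEC 2 -> ACC=-6
Event 12 (EXEC): [IRQ0] PC=1: DEC 4 -> ACC=-10
Event 13 (EXEC): [IRQ0] PC=2: IRET -> resume IRQ0 at PC=1 (depth now 1)
Event 14 (EXEC): [IRQ0] PC=1: DEC 4 -> ACC=-14
Event 15 (EXEC): [IRQ0] PC=2: IRET -> resume MAIN at PC=3 (depth now 0)
Event 16 (EXEC): [MAIN] PC=3: NOP
Event 17 (EXEC): [MAIN] PC=4: HALT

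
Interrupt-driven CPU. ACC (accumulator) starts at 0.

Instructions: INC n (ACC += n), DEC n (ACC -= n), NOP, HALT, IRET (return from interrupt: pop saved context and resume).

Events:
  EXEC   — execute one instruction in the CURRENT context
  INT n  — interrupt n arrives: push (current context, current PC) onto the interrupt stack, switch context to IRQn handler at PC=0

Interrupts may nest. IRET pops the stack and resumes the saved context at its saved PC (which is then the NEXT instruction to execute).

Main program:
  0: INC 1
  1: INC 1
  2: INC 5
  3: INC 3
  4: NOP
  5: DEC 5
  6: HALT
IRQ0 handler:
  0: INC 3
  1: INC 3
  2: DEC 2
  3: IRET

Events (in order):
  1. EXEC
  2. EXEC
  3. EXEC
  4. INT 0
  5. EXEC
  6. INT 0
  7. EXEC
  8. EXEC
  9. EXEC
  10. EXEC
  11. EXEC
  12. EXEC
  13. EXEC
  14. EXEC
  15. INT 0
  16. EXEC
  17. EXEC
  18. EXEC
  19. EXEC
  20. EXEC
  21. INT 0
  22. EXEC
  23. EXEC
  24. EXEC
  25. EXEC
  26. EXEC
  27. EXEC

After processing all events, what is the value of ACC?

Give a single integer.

Event 1 (EXEC): [MAIN] PC=0: INC 1 -> ACC=1
Event 2 (EXEC): [MAIN] PC=1: INC 1 -> ACC=2
Event 3 (EXEC): [MAIN] PC=2: INC 5 -> ACC=7
Event 4 (INT 0): INT 0 arrives: push (MAIN, PC=3), enter IRQ0 at PC=0 (depth now 1)
Event 5 (EXEC): [IRQ0] PC=0: INC 3 -> ACC=10
Event 6 (INT 0): INT 0 arrives: push (IRQ0, PC=1), enter IRQ0 at PC=0 (depth now 2)
Event 7 (EXEC): [IRQ0] PC=0: INC 3 -> ACC=13
Event 8 (EXEC): [IRQ0] PC=1: INC 3 -> ACC=16
Event 9 (EXEC): [IRQ0] PC=2: DEC 2 -> ACC=14
Event 10 (EXEC): [IRQ0] PC=3: IRET -> resume IRQ0 at PC=1 (depth now 1)
Event 11 (EXEC): [IRQ0] PC=1: INC 3 -> ACC=17
Event 12 (EXEC): [IRQ0] PC=2: DEC 2 -> ACC=15
Event 13 (EXEC): [IRQ0] PC=3: IRET -> resume MAIN at PC=3 (depth now 0)
Event 14 (EXEC): [MAIN] PC=3: INC 3 -> ACC=18
Event 15 (INT 0): INT 0 arrives: push (MAIN, PC=4), enter IRQ0 at PC=0 (depth now 1)
Event 16 (EXEC): [IRQ0] PC=0: INC 3 -> ACC=21
Event 17 (EXEC): [IRQ0] PC=1: INC 3 -> ACC=24
Event 18 (EXEC): [IRQ0] PC=2: DEC 2 -> ACC=22
Event 19 (EXEC): [IRQ0] PC=3: IRET -> resume MAIN at PC=4 (depth now 0)
Event 20 (EXEC): [MAIN] PC=4: NOP
Event 21 (INT 0): INT 0 arrives: push (MAIN, PC=5), enter IRQ0 at PC=0 (depth now 1)
Event 22 (EXEC): [IRQ0] PC=0: INC 3 -> ACC=25
Event 23 (EXEC): [IRQ0] PC=1: INC 3 -> ACC=28
Event 24 (EXEC): [IRQ0] PC=2: DEC 2 -> ACC=26
Event 25 (EXEC): [IRQ0] PC=3: IRET -> resume MAIN at PC=5 (depth now 0)
Event 26 (EXEC): [MAIN] PC=5: DEC 5 -> ACC=21
Event 27 (EXEC): [MAIN] PC=6: HALT

Answer: 21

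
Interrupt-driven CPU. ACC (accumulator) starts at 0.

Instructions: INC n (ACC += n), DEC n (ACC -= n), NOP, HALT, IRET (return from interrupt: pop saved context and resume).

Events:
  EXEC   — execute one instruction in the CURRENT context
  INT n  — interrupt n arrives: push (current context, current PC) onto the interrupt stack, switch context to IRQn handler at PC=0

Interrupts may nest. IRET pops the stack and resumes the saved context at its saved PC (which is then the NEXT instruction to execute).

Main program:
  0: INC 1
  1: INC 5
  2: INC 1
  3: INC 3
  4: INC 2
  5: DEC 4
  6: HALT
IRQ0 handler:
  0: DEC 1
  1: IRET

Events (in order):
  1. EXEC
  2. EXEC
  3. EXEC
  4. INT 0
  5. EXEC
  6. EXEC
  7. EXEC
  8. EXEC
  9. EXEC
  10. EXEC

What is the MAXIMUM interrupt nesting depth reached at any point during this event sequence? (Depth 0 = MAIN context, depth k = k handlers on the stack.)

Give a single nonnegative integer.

Answer: 1

Derivation:
Event 1 (EXEC): [MAIN] PC=0: INC 1 -> ACC=1 [depth=0]
Event 2 (EXEC): [MAIN] PC=1: INC 5 -> ACC=6 [depth=0]
Event 3 (EXEC): [MAIN] PC=2: INC 1 -> ACC=7 [depth=0]
Event 4 (INT 0): INT 0 arrives: push (MAIN, PC=3), enter IRQ0 at PC=0 (depth now 1) [depth=1]
Event 5 (EXEC): [IRQ0] PC=0: DEC 1 -> ACC=6 [depth=1]
Event 6 (EXEC): [IRQ0] PC=1: IRET -> resume MAIN at PC=3 (depth now 0) [depth=0]
Event 7 (EXEC): [MAIN] PC=3: INC 3 -> ACC=9 [depth=0]
Event 8 (EXEC): [MAIN] PC=4: INC 2 -> ACC=11 [depth=0]
Event 9 (EXEC): [MAIN] PC=5: DEC 4 -> ACC=7 [depth=0]
Event 10 (EXEC): [MAIN] PC=6: HALT [depth=0]
Max depth observed: 1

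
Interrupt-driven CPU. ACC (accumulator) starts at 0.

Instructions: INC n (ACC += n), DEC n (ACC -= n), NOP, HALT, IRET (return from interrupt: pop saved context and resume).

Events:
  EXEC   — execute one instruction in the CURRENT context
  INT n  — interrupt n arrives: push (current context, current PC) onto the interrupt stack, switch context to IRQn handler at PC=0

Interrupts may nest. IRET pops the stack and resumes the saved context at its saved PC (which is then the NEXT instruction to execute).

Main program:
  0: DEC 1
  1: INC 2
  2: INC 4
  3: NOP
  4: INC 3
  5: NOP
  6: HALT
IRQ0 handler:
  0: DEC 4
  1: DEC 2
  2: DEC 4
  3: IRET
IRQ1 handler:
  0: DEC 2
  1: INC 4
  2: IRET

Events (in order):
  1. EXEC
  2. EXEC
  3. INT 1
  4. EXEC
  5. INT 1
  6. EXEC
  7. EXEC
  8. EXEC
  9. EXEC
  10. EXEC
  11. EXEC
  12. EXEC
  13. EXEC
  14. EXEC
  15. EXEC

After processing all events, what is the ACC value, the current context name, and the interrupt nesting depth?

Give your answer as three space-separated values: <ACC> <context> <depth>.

Event 1 (EXEC): [MAIN] PC=0: DEC 1 -> ACC=-1
Event 2 (EXEC): [MAIN] PC=1: INC 2 -> ACC=1
Event 3 (INT 1): INT 1 arrives: push (MAIN, PC=2), enter IRQ1 at PC=0 (depth now 1)
Event 4 (EXEC): [IRQ1] PC=0: DEC 2 -> ACC=-1
Event 5 (INT 1): INT 1 arrives: push (IRQ1, PC=1), enter IRQ1 at PC=0 (depth now 2)
Event 6 (EXEC): [IRQ1] PC=0: DEC 2 -> ACC=-3
Event 7 (EXEC): [IRQ1] PC=1: INC 4 -> ACC=1
Event 8 (EXEC): [IRQ1] PC=2: IRET -> resume IRQ1 at PC=1 (depth now 1)
Event 9 (EXEC): [IRQ1] PC=1: INC 4 -> ACC=5
Event 10 (EXEC): [IRQ1] PC=2: IRET -> resume MAIN at PC=2 (depth now 0)
Event 11 (EXEC): [MAIN] PC=2: INC 4 -> ACC=9
Event 12 (EXEC): [MAIN] PC=3: NOP
Event 13 (EXEC): [MAIN] PC=4: INC 3 -> ACC=12
Event 14 (EXEC): [MAIN] PC=5: NOP
Event 15 (EXEC): [MAIN] PC=6: HALT

Answer: 12 MAIN 0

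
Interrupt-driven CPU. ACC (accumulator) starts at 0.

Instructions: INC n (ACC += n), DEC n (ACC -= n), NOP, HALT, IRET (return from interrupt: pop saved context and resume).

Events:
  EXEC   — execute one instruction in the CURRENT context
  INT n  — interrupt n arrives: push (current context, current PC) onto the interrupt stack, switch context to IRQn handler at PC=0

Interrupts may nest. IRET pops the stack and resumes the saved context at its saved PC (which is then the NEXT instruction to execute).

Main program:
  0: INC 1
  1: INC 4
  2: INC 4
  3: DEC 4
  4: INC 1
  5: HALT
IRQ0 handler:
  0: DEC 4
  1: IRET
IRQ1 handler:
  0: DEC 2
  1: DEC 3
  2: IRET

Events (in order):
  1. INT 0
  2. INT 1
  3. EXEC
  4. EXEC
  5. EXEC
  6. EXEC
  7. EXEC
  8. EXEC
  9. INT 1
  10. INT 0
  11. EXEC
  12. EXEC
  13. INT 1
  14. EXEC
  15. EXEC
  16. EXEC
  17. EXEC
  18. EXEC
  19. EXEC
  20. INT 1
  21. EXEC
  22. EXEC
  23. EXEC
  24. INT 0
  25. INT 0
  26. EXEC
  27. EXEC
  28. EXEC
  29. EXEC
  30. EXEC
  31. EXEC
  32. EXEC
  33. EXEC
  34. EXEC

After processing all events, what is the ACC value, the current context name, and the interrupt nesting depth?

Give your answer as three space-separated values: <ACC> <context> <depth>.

Answer: -30 MAIN 0

Derivation:
Event 1 (INT 0): INT 0 arrives: push (MAIN, PC=0), enter IRQ0 at PC=0 (depth now 1)
Event 2 (INT 1): INT 1 arrives: push (IRQ0, PC=0), enter IRQ1 at PC=0 (depth now 2)
Event 3 (EXEC): [IRQ1] PC=0: DEC 2 -> ACC=-2
Event 4 (EXEC): [IRQ1] PC=1: DEC 3 -> ACC=-5
Event 5 (EXEC): [IRQ1] PC=2: IRET -> resume IRQ0 at PC=0 (depth now 1)
Event 6 (EXEC): [IRQ0] PC=0: DEC 4 -> ACC=-9
Event 7 (EXEC): [IRQ0] PC=1: IRET -> resume MAIN at PC=0 (depth now 0)
Event 8 (EXEC): [MAIN] PC=0: INC 1 -> ACC=-8
Event 9 (INT 1): INT 1 arrives: push (MAIN, PC=1), enter IRQ1 at PC=0 (depth now 1)
Event 10 (INT 0): INT 0 arrives: push (IRQ1, PC=0), enter IRQ0 at PC=0 (depth now 2)
Event 11 (EXEC): [IRQ0] PC=0: DEC 4 -> ACC=-12
Event 12 (EXEC): [IRQ0] PC=1: IRET -> resume IRQ1 at PC=0 (depth now 1)
Event 13 (INT 1): INT 1 arrives: push (IRQ1, PC=0), enter IRQ1 at PC=0 (depth now 2)
Event 14 (EXEC): [IRQ1] PC=0: DEC 2 -> ACC=-14
Event 15 (EXEC): [IRQ1] PC=1: DEC 3 -> ACC=-17
Event 16 (EXEC): [IRQ1] PC=2: IRET -> resume IRQ1 at PC=0 (depth now 1)
Event 17 (EXEC): [IRQ1] PC=0: DEC 2 -> ACC=-19
Event 18 (EXEC): [IRQ1] PC=1: DEC 3 -> ACC=-22
Event 19 (EXEC): [IRQ1] PC=2: IRET -> resume MAIN at PC=1 (depth now 0)
Event 20 (INT 1): INT 1 arrives: push (MAIN, PC=1), enter IRQ1 at PC=0 (depth now 1)
Event 21 (EXEC): [IRQ1] PC=0: DEC 2 -> ACC=-24
Event 22 (EXEC): [IRQ1] PC=1: DEC 3 -> ACC=-27
Event 23 (EXEC): [IRQ1] PC=2: IRET -> resume MAIN at PC=1 (depth now 0)
Event 24 (INT 0): INT 0 arrives: push (MAIN, PC=1), enter IRQ0 at PC=0 (depth now 1)
Event 25 (INT 0): INT 0 arrives: push (IRQ0, PC=0), enter IRQ0 at PC=0 (depth now 2)
Event 26 (EXEC): [IRQ0] PC=0: DEC 4 -> ACC=-31
Event 27 (EXEC): [IRQ0] PC=1: IRET -> resume IRQ0 at PC=0 (depth now 1)
Event 28 (EXEC): [IRQ0] PC=0: DEC 4 -> ACC=-35
Event 29 (EXEC): [IRQ0] PC=1: IRET -> resume MAIN at PC=1 (depth now 0)
Event 30 (EXEC): [MAIN] PC=1: INC 4 -> ACC=-31
Event 31 (EXEC): [MAIN] PC=2: INC 4 -> ACC=-27
Event 32 (EXEC): [MAIN] PC=3: DEC 4 -> ACC=-31
Event 33 (EXEC): [MAIN] PC=4: INC 1 -> ACC=-30
Event 34 (EXEC): [MAIN] PC=5: HALT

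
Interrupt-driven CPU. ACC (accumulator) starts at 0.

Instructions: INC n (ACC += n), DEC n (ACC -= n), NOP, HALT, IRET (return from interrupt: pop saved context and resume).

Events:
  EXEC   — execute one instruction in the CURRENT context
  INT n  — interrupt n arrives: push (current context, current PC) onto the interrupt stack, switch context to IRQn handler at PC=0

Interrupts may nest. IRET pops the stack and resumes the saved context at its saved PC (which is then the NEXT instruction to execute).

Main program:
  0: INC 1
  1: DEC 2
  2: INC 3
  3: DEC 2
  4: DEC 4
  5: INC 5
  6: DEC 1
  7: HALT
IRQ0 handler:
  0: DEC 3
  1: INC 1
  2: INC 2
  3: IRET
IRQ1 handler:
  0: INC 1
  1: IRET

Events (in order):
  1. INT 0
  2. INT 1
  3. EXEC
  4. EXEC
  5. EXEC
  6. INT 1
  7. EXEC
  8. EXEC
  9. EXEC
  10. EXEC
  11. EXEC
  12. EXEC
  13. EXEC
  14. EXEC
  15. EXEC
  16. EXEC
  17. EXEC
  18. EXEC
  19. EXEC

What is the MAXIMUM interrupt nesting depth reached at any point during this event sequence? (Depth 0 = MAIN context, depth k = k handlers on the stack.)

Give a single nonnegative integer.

Answer: 2

Derivation:
Event 1 (INT 0): INT 0 arrives: push (MAIN, PC=0), enter IRQ0 at PC=0 (depth now 1) [depth=1]
Event 2 (INT 1): INT 1 arrives: push (IRQ0, PC=0), enter IRQ1 at PC=0 (depth now 2) [depth=2]
Event 3 (EXEC): [IRQ1] PC=0: INC 1 -> ACC=1 [depth=2]
Event 4 (EXEC): [IRQ1] PC=1: IRET -> resume IRQ0 at PC=0 (depth now 1) [depth=1]
Event 5 (EXEC): [IRQ0] PC=0: DEC 3 -> ACC=-2 [depth=1]
Event 6 (INT 1): INT 1 arrives: push (IRQ0, PC=1), enter IRQ1 at PC=0 (depth now 2) [depth=2]
Event 7 (EXEC): [IRQ1] PC=0: INC 1 -> ACC=-1 [depth=2]
Event 8 (EXEC): [IRQ1] PC=1: IRET -> resume IRQ0 at PC=1 (depth now 1) [depth=1]
Event 9 (EXEC): [IRQ0] PC=1: INC 1 -> ACC=0 [depth=1]
Event 10 (EXEC): [IRQ0] PC=2: INC 2 -> ACC=2 [depth=1]
Event 11 (EXEC): [IRQ0] PC=3: IRET -> resume MAIN at PC=0 (depth now 0) [depth=0]
Event 12 (EXEC): [MAIN] PC=0: INC 1 -> ACC=3 [depth=0]
Event 13 (EXEC): [MAIN] PC=1: DEC 2 -> ACC=1 [depth=0]
Event 14 (EXEC): [MAIN] PC=2: INC 3 -> ACC=4 [depth=0]
Event 15 (EXEC): [MAIN] PC=3: DEC 2 -> ACC=2 [depth=0]
Event 16 (EXEC): [MAIN] PC=4: DEC 4 -> ACC=-2 [depth=0]
Event 17 (EXEC): [MAIN] PC=5: INC 5 -> ACC=3 [depth=0]
Event 18 (EXEC): [MAIN] PC=6: DEC 1 -> ACC=2 [depth=0]
Event 19 (EXEC): [MAIN] PC=7: HALT [depth=0]
Max depth observed: 2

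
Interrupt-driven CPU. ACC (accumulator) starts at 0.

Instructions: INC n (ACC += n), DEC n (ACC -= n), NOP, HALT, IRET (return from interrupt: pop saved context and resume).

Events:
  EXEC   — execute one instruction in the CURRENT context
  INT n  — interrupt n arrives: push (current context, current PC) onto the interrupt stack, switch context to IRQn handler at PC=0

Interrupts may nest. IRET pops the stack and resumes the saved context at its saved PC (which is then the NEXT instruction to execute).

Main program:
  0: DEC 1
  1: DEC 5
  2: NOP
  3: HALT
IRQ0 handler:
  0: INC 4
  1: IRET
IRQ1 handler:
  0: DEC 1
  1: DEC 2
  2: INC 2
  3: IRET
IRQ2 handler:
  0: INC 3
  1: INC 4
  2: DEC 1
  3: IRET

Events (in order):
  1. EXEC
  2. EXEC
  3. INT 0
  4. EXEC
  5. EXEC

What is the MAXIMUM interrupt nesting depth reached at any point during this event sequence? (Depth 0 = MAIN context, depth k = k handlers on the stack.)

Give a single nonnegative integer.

Event 1 (EXEC): [MAIN] PC=0: DEC 1 -> ACC=-1 [depth=0]
Event 2 (EXEC): [MAIN] PC=1: DEC 5 -> ACC=-6 [depth=0]
Event 3 (INT 0): INT 0 arrives: push (MAIN, PC=2), enter IRQ0 at PC=0 (depth now 1) [depth=1]
Event 4 (EXEC): [IRQ0] PC=0: INC 4 -> ACC=-2 [depth=1]
Event 5 (EXEC): [IRQ0] PC=1: IRET -> resume MAIN at PC=2 (depth now 0) [depth=0]
Max depth observed: 1

Answer: 1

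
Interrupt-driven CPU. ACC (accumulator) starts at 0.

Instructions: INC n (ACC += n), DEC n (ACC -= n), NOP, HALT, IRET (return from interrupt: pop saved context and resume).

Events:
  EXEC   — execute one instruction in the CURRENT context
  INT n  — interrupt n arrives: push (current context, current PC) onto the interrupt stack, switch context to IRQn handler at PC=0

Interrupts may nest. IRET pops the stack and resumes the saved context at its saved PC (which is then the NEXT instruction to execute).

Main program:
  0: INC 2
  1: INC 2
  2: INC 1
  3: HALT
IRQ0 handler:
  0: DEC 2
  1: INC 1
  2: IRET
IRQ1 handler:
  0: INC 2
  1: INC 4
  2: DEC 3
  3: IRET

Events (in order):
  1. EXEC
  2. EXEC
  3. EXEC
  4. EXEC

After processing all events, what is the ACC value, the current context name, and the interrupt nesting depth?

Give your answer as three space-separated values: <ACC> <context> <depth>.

Answer: 5 MAIN 0

Derivation:
Event 1 (EXEC): [MAIN] PC=0: INC 2 -> ACC=2
Event 2 (EXEC): [MAIN] PC=1: INC 2 -> ACC=4
Event 3 (EXEC): [MAIN] PC=2: INC 1 -> ACC=5
Event 4 (EXEC): [MAIN] PC=3: HALT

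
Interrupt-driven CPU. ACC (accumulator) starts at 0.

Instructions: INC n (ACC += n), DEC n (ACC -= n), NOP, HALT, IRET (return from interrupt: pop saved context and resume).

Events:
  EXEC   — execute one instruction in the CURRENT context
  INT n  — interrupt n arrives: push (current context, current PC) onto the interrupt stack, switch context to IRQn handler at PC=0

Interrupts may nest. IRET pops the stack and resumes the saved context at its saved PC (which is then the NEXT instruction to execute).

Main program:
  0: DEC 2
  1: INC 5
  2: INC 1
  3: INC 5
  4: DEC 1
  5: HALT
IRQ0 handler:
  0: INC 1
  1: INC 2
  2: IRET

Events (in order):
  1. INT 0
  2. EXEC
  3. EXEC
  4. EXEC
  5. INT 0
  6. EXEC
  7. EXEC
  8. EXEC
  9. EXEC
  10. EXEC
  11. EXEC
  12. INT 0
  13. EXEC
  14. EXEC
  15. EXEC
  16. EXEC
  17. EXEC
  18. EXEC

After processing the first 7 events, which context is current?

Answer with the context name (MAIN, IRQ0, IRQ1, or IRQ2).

Event 1 (INT 0): INT 0 arrives: push (MAIN, PC=0), enter IRQ0 at PC=0 (depth now 1)
Event 2 (EXEC): [IRQ0] PC=0: INC 1 -> ACC=1
Event 3 (EXEC): [IRQ0] PC=1: INC 2 -> ACC=3
Event 4 (EXEC): [IRQ0] PC=2: IRET -> resume MAIN at PC=0 (depth now 0)
Event 5 (INT 0): INT 0 arrives: push (MAIN, PC=0), enter IRQ0 at PC=0 (depth now 1)
Event 6 (EXEC): [IRQ0] PC=0: INC 1 -> ACC=4
Event 7 (EXEC): [IRQ0] PC=1: INC 2 -> ACC=6

Answer: IRQ0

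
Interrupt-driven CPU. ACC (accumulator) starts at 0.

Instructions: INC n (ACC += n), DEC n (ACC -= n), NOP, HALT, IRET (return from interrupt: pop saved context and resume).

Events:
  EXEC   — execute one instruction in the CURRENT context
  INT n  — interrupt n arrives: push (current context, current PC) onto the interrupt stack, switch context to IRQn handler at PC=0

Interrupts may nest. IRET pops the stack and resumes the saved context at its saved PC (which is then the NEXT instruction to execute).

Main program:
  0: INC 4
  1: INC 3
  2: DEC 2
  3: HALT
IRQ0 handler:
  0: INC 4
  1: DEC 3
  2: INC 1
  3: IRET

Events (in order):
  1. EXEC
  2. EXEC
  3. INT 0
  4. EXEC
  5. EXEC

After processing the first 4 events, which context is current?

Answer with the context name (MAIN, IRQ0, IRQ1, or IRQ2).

Event 1 (EXEC): [MAIN] PC=0: INC 4 -> ACC=4
Event 2 (EXEC): [MAIN] PC=1: INC 3 -> ACC=7
Event 3 (INT 0): INT 0 arrives: push (MAIN, PC=2), enter IRQ0 at PC=0 (depth now 1)
Event 4 (EXEC): [IRQ0] PC=0: INC 4 -> ACC=11

Answer: IRQ0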